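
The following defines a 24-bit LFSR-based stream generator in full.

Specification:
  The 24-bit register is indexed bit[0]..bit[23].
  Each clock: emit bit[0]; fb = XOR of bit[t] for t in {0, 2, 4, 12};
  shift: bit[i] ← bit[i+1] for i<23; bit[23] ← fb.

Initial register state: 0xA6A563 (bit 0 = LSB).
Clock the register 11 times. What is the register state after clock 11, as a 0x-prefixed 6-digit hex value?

reg_0 = 0xA6A563
clock 1: out=1, reg = 0xD352B1
clock 2: out=1, reg = 0xE9A958
clock 3: out=0, reg = 0xF4D4AC
clock 4: out=0, reg = 0x7A6A56
clock 5: out=0, reg = 0x3D352B
clock 6: out=1, reg = 0x1E9A95
clock 7: out=1, reg = 0x0F4D4A
clock 8: out=0, reg = 0x07A6A5
clock 9: out=1, reg = 0x03D352
clock 10: out=0, reg = 0x01E9A9
clock 11: out=1, reg = 0x80F4D4

0x80F4D4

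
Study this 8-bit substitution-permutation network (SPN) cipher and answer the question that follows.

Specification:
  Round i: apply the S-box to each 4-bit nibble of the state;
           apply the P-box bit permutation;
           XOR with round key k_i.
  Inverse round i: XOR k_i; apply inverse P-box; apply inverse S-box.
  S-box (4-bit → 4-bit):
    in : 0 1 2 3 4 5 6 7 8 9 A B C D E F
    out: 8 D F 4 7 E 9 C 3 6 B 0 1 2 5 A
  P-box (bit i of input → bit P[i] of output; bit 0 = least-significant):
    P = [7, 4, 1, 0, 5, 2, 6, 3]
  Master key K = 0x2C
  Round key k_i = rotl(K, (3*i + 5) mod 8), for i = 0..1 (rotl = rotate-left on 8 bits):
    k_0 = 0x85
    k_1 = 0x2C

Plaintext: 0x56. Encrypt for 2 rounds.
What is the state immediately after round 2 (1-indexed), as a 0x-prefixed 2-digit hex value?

0xD8

s_0 = plaintext = 0x56
s_1 = Round(s_0, k_0) = 0x48
s_2 = Round(s_1, k_1) = 0xD8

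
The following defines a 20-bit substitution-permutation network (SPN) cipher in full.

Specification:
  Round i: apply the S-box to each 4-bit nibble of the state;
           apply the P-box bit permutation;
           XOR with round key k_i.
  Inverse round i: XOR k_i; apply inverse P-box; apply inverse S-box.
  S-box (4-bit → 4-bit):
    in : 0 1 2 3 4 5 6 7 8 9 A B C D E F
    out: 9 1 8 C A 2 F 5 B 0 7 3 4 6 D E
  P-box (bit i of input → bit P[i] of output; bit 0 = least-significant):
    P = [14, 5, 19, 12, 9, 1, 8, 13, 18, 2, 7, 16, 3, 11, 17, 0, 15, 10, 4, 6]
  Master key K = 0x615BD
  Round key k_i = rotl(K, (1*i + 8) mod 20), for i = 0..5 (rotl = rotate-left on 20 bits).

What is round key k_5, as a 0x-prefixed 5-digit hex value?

K = 0x615BD
k_0 = rotl(K, (1*0+8) mod 20) = rotl(K, 8) = 0x5BD61
k_1 = rotl(K, (1*1+8) mod 20) = rotl(K, 9) = 0xB7AC2
k_2 = rotl(K, (1*2+8) mod 20) = rotl(K, 10) = 0x6F585
k_3 = rotl(K, (1*3+8) mod 20) = rotl(K, 11) = 0xDEB0A
k_4 = rotl(K, (1*4+8) mod 20) = rotl(K, 12) = 0xBD615
k_5 = rotl(K, (1*5+8) mod 20) = rotl(K, 13) = 0x7AC2B

0x7AC2B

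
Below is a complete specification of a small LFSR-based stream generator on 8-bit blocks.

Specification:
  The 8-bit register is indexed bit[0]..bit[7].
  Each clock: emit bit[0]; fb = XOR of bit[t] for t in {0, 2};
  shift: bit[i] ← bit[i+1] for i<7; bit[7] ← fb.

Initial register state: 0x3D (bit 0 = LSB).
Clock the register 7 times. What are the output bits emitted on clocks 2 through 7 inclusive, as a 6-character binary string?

reg_0 = 0x3D
clock 1: out=1, reg = 0x1E
clock 2: out=0, reg = 0x8F
clock 3: out=1, reg = 0x47
clock 4: out=1, reg = 0x23
clock 5: out=1, reg = 0x91
clock 6: out=1, reg = 0xC8
clock 7: out=0, reg = 0x64

011110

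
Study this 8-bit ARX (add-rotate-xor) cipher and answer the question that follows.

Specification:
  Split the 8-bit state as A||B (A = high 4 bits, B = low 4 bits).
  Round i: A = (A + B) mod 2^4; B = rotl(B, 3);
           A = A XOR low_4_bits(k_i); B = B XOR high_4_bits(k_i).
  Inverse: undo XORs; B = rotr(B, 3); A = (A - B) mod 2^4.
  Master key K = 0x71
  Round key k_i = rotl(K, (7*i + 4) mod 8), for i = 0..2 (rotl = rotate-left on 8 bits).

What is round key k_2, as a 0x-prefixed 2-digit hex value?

0xC5

K = 0x71
k_0 = rotl(K, (7*0+4) mod 8) = rotl(K, 4) = 0x17
k_1 = rotl(K, (7*1+4) mod 8) = rotl(K, 3) = 0x8B
k_2 = rotl(K, (7*2+4) mod 8) = rotl(K, 2) = 0xC5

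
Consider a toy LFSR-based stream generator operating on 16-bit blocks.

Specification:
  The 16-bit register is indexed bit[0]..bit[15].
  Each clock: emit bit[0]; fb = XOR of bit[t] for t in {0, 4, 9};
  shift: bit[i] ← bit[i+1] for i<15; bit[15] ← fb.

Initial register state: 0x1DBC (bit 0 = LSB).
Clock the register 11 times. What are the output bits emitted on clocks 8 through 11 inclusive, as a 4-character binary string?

1101

reg_0 = 0x1DBC
clock 1: out=0, reg = 0x8EDE
clock 2: out=0, reg = 0x476F
clock 3: out=1, reg = 0x23B7
clock 4: out=1, reg = 0x91DB
clock 5: out=1, reg = 0x48ED
clock 6: out=1, reg = 0xA476
clock 7: out=0, reg = 0xD23B
clock 8: out=1, reg = 0xE91D
clock 9: out=1, reg = 0x748E
clock 10: out=0, reg = 0x3A47
clock 11: out=1, reg = 0x1D23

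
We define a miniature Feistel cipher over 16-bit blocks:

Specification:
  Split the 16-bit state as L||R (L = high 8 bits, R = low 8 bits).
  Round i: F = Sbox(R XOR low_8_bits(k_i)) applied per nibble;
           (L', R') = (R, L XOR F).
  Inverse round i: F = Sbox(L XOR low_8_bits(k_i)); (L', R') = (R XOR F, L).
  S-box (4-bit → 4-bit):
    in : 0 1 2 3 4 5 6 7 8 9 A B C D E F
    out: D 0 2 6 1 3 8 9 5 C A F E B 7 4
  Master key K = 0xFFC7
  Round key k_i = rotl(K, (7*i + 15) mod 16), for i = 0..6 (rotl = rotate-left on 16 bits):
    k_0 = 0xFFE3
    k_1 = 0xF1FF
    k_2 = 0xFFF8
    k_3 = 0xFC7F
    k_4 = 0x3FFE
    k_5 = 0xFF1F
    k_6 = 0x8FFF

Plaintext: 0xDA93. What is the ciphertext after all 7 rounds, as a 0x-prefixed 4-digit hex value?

s_0 = plaintext = 0xDA93
s_1 = Round(s_0, k_0) = 0x9347
s_2 = Round(s_1, k_1) = 0x4766
s_3 = Round(s_2, k_2) = 0x6680
s_4 = Round(s_3, k_3) = 0x8022
s_5 = Round(s_4, k_4) = 0x223E
s_6 = Round(s_5, k_5) = 0x3E02
s_7 = Round(s_6, k_6) = 0x0275

0x0275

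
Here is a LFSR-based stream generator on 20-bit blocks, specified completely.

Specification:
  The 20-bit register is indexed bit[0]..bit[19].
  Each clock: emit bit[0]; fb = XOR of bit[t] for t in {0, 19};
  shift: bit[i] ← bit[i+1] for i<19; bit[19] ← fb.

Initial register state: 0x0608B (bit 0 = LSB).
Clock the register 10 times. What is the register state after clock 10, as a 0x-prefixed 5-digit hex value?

reg_0 = 0x0608B
clock 1: out=1, reg = 0x83045
clock 2: out=1, reg = 0x41822
clock 3: out=0, reg = 0x20C11
clock 4: out=1, reg = 0x90608
clock 5: out=0, reg = 0xC8304
clock 6: out=0, reg = 0xE4182
clock 7: out=0, reg = 0xF20C1
clock 8: out=1, reg = 0x79060
clock 9: out=0, reg = 0x3C830
clock 10: out=0, reg = 0x1E418

0x1E418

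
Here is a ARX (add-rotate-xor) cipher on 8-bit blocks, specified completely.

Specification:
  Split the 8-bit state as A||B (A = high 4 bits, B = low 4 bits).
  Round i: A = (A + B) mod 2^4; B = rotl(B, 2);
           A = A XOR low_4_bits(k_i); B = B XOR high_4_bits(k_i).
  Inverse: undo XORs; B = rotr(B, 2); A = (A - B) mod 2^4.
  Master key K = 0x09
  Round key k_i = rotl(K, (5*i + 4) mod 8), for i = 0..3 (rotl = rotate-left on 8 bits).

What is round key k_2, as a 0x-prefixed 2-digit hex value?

K = 0x09
k_0 = rotl(K, (5*0+4) mod 8) = rotl(K, 4) = 0x90
k_1 = rotl(K, (5*1+4) mod 8) = rotl(K, 1) = 0x12
k_2 = rotl(K, (5*2+4) mod 8) = rotl(K, 6) = 0x42

0x42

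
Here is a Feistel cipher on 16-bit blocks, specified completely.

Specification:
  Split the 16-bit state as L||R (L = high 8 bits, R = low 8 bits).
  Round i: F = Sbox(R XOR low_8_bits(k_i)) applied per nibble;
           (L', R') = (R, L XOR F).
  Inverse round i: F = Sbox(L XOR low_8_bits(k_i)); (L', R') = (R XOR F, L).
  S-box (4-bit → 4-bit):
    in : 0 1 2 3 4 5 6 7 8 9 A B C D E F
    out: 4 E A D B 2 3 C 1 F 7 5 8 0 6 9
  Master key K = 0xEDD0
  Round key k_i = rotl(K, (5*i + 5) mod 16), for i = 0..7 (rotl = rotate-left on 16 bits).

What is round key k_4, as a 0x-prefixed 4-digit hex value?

0xA1DB

K = 0xEDD0
k_0 = rotl(K, (5*0+5) mod 16) = rotl(K, 5) = 0xBA1D
k_1 = rotl(K, (5*1+5) mod 16) = rotl(K, 10) = 0x43B7
k_2 = rotl(K, (5*2+5) mod 16) = rotl(K, 15) = 0x76E8
k_3 = rotl(K, (5*3+5) mod 16) = rotl(K, 4) = 0xDD0E
k_4 = rotl(K, (5*4+5) mod 16) = rotl(K, 9) = 0xA1DB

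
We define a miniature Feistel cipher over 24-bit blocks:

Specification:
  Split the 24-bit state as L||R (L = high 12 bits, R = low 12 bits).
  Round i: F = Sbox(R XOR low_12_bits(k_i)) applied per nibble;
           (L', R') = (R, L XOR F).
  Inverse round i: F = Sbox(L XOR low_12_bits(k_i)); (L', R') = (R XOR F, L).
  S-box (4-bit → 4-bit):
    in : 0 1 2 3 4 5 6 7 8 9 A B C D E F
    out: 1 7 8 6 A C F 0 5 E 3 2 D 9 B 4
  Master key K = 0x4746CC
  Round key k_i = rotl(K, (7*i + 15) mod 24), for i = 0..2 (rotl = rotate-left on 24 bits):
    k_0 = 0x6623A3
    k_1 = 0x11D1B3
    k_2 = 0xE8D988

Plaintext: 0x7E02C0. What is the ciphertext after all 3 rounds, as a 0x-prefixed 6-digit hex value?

s_0 = plaintext = 0x7E02C0
s_1 = Round(s_0, k_0) = 0x2C0016
s_2 = Round(s_1, k_1) = 0x0165FC
s_3 = Round(s_2, k_2) = 0x5FCD1C

0x5FCD1C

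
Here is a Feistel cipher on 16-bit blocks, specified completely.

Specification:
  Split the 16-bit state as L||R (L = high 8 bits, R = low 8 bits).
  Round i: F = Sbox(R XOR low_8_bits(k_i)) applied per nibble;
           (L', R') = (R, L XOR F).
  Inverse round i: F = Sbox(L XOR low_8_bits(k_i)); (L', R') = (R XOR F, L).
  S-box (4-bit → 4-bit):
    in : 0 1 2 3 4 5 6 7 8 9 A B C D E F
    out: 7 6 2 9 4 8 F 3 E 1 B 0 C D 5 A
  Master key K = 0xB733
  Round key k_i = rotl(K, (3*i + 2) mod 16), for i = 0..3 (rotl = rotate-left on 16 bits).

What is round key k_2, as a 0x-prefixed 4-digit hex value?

0x33B7

K = 0xB733
k_0 = rotl(K, (3*0+2) mod 16) = rotl(K, 2) = 0xDCCE
k_1 = rotl(K, (3*1+2) mod 16) = rotl(K, 5) = 0xE676
k_2 = rotl(K, (3*2+2) mod 16) = rotl(K, 8) = 0x33B7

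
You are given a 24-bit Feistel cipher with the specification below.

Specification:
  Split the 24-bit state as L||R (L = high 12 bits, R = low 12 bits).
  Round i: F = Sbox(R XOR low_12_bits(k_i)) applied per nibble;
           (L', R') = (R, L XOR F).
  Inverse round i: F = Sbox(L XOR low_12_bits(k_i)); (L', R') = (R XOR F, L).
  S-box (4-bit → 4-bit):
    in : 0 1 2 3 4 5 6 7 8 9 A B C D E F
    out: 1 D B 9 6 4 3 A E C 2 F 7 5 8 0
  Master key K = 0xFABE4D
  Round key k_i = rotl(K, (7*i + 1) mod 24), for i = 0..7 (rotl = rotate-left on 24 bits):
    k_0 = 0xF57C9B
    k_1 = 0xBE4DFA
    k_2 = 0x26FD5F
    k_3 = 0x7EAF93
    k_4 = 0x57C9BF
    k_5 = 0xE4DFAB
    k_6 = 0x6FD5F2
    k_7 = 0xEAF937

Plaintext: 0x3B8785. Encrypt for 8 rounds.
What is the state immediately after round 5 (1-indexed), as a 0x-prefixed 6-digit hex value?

0x6F26DB

s_0 = plaintext = 0x3B8785
s_1 = Round(s_0, k_0) = 0x785C60
s_2 = Round(s_1, k_1) = 0xC60A47
s_3 = Round(s_2, k_2) = 0xA476BE
s_4 = Round(s_3, k_3) = 0x6BE6F2
s_5 = Round(s_4, k_4) = 0x6F26DB
s_6 = Round(s_5, k_5) = 0x6DBA53
s_7 = Round(s_6, k_6) = 0xA536F6
s_8 = Round(s_7, k_7) = 0x6F6A2E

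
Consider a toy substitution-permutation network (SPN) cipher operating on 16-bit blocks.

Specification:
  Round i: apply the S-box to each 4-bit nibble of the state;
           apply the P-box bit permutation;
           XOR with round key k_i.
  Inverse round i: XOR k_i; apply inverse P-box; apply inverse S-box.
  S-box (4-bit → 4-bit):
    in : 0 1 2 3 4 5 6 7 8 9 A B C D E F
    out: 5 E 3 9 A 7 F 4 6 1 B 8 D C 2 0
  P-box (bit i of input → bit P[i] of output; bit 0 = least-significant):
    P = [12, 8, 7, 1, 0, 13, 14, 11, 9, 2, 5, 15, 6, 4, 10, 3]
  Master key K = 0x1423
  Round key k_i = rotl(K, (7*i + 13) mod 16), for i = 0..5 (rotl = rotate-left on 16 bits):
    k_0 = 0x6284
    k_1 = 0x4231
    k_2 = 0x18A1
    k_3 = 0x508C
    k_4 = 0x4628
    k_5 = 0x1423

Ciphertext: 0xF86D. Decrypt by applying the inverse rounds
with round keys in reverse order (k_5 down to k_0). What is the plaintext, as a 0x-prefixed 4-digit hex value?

s_0 = ciphertext = 0xF86D
s_1 = InvRound(s_0, k_5) = 0xC41B
s_2 = InvRound(s_1, k_4) = 0xEC9B
s_3 = InvRound(s_2, k_3) = 0x84A3
s_4 = InvRound(s_3, k_2) = 0x7BB3
s_5 = InvRound(s_4, k_1) = 0xFF46
s_6 = InvRound(s_5, k_0) = 0x0BB6

0x0BB6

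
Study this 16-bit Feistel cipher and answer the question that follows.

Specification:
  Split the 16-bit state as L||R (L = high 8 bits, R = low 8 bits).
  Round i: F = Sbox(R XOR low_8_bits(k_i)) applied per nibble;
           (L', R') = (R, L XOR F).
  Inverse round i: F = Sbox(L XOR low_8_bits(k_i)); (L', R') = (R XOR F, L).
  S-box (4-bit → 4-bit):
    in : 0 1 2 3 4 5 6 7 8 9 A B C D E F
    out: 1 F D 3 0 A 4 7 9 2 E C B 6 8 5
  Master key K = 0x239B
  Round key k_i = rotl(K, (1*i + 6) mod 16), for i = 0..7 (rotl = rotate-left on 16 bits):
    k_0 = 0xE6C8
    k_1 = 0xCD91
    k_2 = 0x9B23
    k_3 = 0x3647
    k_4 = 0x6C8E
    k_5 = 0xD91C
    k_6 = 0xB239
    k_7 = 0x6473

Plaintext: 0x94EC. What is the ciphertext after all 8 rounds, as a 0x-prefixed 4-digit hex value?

s_0 = plaintext = 0x94EC
s_1 = Round(s_0, k_0) = 0xEC44
s_2 = Round(s_1, k_1) = 0x4486
s_3 = Round(s_2, k_2) = 0x86AE
s_4 = Round(s_3, k_3) = 0xAE04
s_5 = Round(s_4, k_4) = 0x0430
s_6 = Round(s_5, k_5) = 0x30DF
s_7 = Round(s_6, k_6) = 0xDFB4
s_8 = Round(s_7, k_7) = 0xB468

0xB468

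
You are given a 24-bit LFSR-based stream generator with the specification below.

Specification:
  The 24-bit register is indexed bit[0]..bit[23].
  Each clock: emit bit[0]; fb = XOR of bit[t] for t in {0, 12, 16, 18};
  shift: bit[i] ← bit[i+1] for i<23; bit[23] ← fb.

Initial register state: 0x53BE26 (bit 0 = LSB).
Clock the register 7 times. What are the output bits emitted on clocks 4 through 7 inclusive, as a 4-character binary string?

reg_0 = 0x53BE26
clock 1: out=0, reg = 0x29DF13
clock 2: out=1, reg = 0x94EF89
clock 3: out=1, reg = 0x4A77C4
clock 4: out=0, reg = 0xA53BE2
clock 5: out=0, reg = 0xD29DF1
clock 6: out=1, reg = 0x694EF8
clock 7: out=0, reg = 0xB4A77C

0010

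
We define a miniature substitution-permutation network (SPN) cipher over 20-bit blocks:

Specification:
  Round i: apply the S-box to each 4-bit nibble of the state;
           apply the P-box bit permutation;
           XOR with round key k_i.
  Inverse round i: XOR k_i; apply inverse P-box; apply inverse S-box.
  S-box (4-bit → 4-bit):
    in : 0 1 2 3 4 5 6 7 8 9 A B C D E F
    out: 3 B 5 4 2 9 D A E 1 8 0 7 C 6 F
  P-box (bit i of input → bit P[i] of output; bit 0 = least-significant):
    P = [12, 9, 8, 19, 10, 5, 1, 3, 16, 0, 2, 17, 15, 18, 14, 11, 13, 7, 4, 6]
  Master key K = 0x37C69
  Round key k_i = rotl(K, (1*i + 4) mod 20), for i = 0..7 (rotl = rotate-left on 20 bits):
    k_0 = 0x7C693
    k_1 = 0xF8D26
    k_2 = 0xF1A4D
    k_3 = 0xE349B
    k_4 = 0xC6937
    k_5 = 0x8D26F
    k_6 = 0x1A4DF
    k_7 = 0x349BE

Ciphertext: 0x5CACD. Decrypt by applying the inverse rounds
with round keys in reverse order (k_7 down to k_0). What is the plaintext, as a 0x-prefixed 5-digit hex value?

s_0 = ciphertext = 0x5CACD
s_1 = InvRound(s_0, k_7) = 0xD07EE
s_2 = InvRound(s_1, k_6) = 0x20448
s_3 = InvRound(s_2, k_5) = 0xB28C1
s_4 = InvRound(s_3, k_4) = 0x8E6E3
s_5 = InvRound(s_4, k_3) = 0xDCA70
s_6 = InvRound(s_5, k_2) = 0x32879
s_7 = InvRound(s_6, k_1) = 0x60E6D
s_8 = InvRound(s_7, k_0) = 0x8628B

0x8628B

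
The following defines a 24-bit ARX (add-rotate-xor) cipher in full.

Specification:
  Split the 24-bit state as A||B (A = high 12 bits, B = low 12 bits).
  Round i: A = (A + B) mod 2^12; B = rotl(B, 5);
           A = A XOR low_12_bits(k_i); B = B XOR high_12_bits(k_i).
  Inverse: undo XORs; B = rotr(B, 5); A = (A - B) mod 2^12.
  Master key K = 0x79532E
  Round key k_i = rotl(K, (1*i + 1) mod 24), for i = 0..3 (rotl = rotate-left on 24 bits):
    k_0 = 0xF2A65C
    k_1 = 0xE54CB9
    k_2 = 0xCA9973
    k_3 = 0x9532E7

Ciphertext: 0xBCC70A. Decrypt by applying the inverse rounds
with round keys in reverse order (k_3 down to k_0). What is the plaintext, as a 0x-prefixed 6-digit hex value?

0xBEEA21

s_0 = ciphertext = 0xBCC70A
s_1 = InvRound(s_0, k_3) = 0xC39CF2
s_2 = InvRound(s_1, k_2) = 0x7C8D82
s_3 = InvRound(s_2, k_1) = 0x053B1E
s_4 = InvRound(s_3, k_0) = 0xBEEA21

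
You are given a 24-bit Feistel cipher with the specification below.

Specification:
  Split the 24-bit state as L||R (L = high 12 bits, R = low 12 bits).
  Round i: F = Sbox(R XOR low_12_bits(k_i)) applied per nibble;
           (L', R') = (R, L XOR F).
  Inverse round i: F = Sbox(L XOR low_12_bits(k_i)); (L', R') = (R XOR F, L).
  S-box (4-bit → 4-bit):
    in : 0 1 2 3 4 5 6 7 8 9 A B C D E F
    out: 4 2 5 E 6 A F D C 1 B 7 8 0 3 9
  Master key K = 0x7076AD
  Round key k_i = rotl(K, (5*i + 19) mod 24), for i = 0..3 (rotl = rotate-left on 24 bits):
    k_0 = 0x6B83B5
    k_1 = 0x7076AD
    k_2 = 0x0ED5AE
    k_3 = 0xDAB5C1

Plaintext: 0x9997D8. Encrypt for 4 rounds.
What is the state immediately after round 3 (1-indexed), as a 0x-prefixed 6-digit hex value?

s_0 = plaintext = 0x9997D8
s_1 = Round(s_0, k_0) = 0x7D8F69
s_2 = Round(s_1, k_1) = 0xF6965E
s_3 = Round(s_2, k_2) = 0x65E1FD
s_4 = Round(s_3, k_3) = 0x1FD0B6

0x65E1FD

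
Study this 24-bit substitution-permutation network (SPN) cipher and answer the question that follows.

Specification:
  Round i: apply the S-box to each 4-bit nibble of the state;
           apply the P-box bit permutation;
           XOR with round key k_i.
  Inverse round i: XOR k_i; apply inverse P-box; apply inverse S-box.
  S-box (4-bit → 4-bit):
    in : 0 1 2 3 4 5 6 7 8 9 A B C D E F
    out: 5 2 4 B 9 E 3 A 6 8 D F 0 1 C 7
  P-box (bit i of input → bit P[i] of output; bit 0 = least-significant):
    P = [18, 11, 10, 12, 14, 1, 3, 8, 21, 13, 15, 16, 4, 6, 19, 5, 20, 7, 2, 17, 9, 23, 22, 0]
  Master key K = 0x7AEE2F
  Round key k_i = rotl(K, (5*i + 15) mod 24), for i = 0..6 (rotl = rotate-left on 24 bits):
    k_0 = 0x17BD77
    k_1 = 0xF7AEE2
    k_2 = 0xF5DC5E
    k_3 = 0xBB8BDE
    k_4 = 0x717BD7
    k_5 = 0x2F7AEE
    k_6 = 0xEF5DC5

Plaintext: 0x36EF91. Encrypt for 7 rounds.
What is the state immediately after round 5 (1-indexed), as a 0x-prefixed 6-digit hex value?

s_0 = plaintext = 0x36EF91
s_1 = Round(s_0, k_0) = 0xAF16D6
s_2 = Round(s_1, k_1) = 0x83C427
s_3 = Round(s_2, k_2) = 0x06C4D6
s_4 = Round(s_3, k_3) = 0xCEC15E
s_5 = Round(s_4, k_4) = 0x734ED9
s_6 = Round(s_5, k_5) = 0xBCAA5F
s_7 = Round(s_6, k_6) = 0x02D2FE

0x734ED9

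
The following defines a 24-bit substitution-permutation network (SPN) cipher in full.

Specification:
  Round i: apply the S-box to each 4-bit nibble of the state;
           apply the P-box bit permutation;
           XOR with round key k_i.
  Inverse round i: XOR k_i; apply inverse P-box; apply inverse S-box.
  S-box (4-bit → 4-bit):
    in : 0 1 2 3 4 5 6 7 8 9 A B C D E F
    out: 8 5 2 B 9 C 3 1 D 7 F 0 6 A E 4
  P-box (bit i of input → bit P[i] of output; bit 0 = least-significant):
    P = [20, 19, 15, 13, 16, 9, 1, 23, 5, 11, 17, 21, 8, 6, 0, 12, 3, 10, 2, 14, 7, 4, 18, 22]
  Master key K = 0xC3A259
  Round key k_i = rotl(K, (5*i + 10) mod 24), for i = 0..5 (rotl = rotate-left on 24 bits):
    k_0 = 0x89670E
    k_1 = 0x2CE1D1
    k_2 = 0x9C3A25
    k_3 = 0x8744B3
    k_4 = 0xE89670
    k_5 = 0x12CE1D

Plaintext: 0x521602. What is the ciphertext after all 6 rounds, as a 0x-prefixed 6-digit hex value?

s_0 = plaintext = 0x521602
s_1 = Round(s_0, k_0) = 0x456A2F
s_2 = Round(s_1, k_1) = 0x4E2A35
s_3 = Round(s_2, k_2) = 0x7FD4C1
s_4 = Round(s_3, k_3) = 0xB7D655
s_5 = Round(s_4, k_4) = 0x682E1A
s_6 = Round(s_5, k_5) = 0x2926C3

0x2926C3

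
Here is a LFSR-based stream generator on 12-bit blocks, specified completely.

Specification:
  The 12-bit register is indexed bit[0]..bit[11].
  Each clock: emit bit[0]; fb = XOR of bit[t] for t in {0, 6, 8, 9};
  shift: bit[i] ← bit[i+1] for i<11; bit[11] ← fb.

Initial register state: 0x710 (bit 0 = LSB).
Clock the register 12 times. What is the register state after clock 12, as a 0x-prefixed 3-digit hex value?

reg_0 = 0x710
clock 1: out=0, reg = 0x388
clock 2: out=0, reg = 0x1C4
clock 3: out=0, reg = 0x0E2
clock 4: out=0, reg = 0x871
clock 5: out=1, reg = 0x438
clock 6: out=0, reg = 0x21C
clock 7: out=0, reg = 0x90E
clock 8: out=0, reg = 0xC87
clock 9: out=1, reg = 0xE43
clock 10: out=1, reg = 0xF21
clock 11: out=1, reg = 0xF90
clock 12: out=0, reg = 0x7C8

0x7C8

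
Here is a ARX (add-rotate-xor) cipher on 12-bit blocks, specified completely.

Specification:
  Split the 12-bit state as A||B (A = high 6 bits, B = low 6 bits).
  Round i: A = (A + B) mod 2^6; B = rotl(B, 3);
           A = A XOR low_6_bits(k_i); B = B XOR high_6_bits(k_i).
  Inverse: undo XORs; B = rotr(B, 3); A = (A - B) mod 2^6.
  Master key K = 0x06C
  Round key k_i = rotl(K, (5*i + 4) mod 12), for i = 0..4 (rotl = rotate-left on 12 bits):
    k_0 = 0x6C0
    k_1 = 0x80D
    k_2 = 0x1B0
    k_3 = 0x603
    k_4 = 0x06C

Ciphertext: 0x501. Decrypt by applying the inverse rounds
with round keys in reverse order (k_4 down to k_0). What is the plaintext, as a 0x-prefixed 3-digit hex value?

s_0 = ciphertext = 0x501
s_1 = InvRound(s_0, k_4) = 0xE00
s_2 = InvRound(s_1, k_3) = 0xE03
s_3 = InvRound(s_2, k_2) = 0x828
s_4 = InvRound(s_3, k_1) = 0xB01
s_5 = InvRound(s_4, k_0) = 0x653

0x653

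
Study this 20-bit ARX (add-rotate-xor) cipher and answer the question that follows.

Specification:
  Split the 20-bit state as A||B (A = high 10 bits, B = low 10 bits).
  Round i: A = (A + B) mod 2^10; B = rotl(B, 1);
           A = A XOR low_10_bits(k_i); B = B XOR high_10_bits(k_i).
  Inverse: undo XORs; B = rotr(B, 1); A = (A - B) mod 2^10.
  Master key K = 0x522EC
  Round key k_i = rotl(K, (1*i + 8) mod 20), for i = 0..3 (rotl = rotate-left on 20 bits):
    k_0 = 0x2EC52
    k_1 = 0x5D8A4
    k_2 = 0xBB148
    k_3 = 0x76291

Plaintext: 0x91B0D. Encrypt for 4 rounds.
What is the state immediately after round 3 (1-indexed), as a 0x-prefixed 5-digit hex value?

0x9D282

s_0 = plaintext = 0x91B0D
s_1 = Round(s_0, k_0) = 0x406A0
s_2 = Round(s_1, k_1) = 0xC1437
s_3 = Round(s_2, k_2) = 0x9D282
s_4 = Round(s_3, k_3) = 0x99CDD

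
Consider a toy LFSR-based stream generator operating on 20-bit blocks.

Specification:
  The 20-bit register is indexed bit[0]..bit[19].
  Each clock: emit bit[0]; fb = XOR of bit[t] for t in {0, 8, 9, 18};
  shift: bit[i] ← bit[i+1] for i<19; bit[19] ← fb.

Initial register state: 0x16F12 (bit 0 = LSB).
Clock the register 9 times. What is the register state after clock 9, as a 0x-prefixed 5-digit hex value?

0xE10B7

reg_0 = 0x16F12
clock 1: out=0, reg = 0x0B789
clock 2: out=1, reg = 0x85BC4
clock 3: out=0, reg = 0x42DE2
clock 4: out=0, reg = 0x216F1
clock 5: out=1, reg = 0x10B78
clock 6: out=0, reg = 0x085BC
clock 7: out=0, reg = 0x842DE
clock 8: out=0, reg = 0xC216F
clock 9: out=1, reg = 0xE10B7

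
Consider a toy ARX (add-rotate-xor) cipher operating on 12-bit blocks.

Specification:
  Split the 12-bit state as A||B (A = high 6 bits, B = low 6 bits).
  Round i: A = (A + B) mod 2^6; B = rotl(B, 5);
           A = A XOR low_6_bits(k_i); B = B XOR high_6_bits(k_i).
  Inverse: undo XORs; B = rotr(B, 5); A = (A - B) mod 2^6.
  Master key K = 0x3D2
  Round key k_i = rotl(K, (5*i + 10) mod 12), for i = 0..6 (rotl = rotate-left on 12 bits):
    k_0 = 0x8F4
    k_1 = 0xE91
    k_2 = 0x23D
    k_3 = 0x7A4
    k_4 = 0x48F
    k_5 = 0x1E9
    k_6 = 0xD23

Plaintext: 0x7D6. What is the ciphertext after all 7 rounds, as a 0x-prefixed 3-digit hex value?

s_0 = plaintext = 0x7D6
s_1 = Round(s_0, k_0) = 0x068
s_2 = Round(s_1, k_1) = 0xE2E
s_3 = Round(s_2, k_2) = 0x6DF
s_4 = Round(s_3, k_3) = 0x7B1
s_5 = Round(s_4, k_4) = 0x02A
s_6 = Round(s_5, k_5) = 0x0D2
s_7 = Round(s_6, k_6) = 0xDBD

0xDBD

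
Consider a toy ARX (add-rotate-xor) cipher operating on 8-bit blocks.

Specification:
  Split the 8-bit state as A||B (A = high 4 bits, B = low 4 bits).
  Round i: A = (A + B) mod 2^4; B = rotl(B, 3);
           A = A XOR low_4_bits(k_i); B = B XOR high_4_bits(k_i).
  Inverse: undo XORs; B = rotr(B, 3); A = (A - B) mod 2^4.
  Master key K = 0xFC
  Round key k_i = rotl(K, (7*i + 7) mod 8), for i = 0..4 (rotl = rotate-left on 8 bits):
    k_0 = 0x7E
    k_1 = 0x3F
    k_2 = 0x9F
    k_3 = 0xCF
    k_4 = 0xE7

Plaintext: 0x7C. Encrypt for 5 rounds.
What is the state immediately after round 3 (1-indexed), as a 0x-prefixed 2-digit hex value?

0x34

s_0 = plaintext = 0x7C
s_1 = Round(s_0, k_0) = 0xD1
s_2 = Round(s_1, k_1) = 0x1B
s_3 = Round(s_2, k_2) = 0x34
s_4 = Round(s_3, k_3) = 0x8E
s_5 = Round(s_4, k_4) = 0x19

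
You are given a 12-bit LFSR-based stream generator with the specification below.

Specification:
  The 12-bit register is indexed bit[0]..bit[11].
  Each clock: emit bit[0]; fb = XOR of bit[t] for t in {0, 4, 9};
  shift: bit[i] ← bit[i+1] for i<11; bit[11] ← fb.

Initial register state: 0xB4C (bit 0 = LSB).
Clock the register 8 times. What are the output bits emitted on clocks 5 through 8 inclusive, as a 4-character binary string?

0010

reg_0 = 0xB4C
clock 1: out=0, reg = 0xDA6
clock 2: out=0, reg = 0x6D3
clock 3: out=1, reg = 0xB69
clock 4: out=1, reg = 0x5B4
clock 5: out=0, reg = 0xADA
clock 6: out=0, reg = 0x56D
clock 7: out=1, reg = 0xAB6
clock 8: out=0, reg = 0x55B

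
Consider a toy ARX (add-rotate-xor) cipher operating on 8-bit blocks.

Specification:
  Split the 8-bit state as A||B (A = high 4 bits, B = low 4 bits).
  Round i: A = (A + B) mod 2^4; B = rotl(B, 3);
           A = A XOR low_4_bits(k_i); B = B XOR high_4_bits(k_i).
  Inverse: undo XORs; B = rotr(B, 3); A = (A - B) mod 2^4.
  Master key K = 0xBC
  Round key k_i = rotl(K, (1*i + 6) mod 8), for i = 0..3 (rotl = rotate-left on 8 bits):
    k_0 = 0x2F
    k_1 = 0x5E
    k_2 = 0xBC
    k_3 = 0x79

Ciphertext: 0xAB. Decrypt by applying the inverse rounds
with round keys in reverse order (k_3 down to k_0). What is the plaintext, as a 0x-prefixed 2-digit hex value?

0x50

s_0 = ciphertext = 0xAB
s_1 = InvRound(s_0, k_3) = 0xA9
s_2 = InvRound(s_1, k_2) = 0x24
s_3 = InvRound(s_2, k_1) = 0xA2
s_4 = InvRound(s_3, k_0) = 0x50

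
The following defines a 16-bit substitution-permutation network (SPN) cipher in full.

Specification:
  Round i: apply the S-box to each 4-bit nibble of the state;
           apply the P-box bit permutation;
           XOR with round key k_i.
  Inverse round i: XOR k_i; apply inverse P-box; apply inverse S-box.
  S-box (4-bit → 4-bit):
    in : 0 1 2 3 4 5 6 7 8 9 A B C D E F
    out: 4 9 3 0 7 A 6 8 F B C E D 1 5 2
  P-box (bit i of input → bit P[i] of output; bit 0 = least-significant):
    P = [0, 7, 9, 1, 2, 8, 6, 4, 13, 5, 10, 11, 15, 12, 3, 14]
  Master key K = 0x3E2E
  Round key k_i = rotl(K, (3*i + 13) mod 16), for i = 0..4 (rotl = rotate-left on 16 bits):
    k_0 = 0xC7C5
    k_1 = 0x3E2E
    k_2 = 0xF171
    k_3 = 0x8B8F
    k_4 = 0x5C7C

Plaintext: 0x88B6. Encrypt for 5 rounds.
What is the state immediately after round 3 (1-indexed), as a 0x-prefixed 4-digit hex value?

s_0 = plaintext = 0x88B6
s_1 = Round(s_0, k_0) = 0x383D
s_2 = Round(s_1, k_1) = 0x120F
s_3 = Round(s_2, k_2) = 0x1191
s_4 = Round(s_3, k_3) = 0x6298
s_5 = Round(s_4, k_4) = 0x6FC3

0x1191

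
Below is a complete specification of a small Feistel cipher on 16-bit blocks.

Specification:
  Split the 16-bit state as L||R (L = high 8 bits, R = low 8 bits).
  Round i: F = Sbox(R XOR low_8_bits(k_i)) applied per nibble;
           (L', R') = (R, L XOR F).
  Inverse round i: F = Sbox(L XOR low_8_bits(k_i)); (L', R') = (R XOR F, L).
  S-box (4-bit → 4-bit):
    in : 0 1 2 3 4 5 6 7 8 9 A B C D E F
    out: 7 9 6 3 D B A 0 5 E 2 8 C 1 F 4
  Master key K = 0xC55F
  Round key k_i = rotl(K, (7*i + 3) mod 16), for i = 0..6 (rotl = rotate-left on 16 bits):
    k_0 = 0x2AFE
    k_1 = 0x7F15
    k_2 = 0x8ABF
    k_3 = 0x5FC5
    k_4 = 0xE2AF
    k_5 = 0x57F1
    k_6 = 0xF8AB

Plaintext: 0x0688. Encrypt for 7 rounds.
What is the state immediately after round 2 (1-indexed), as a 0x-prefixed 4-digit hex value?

s_0 = plaintext = 0x0688
s_1 = Round(s_0, k_0) = 0x880C
s_2 = Round(s_1, k_1) = 0x0C16
s_3 = Round(s_2, k_2) = 0x1622
s_4 = Round(s_3, k_3) = 0x22E6
s_5 = Round(s_4, k_4) = 0xE6FC
s_6 = Round(s_5, k_5) = 0xFC97
s_7 = Round(s_6, k_6) = 0x97C0

0x0C16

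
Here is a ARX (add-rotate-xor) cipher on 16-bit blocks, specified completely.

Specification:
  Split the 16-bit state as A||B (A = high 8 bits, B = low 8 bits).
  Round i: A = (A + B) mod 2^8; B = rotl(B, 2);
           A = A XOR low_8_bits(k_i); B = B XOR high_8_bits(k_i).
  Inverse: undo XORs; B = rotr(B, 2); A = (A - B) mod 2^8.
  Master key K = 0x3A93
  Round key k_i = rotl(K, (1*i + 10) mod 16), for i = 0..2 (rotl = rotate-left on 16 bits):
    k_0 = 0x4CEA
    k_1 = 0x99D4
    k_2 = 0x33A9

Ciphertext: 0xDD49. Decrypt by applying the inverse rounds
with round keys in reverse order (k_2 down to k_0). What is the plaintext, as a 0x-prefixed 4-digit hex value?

0x4863

s_0 = ciphertext = 0xDD49
s_1 = InvRound(s_0, k_2) = 0xD69E
s_2 = InvRound(s_1, k_1) = 0x41C1
s_3 = InvRound(s_2, k_0) = 0x4863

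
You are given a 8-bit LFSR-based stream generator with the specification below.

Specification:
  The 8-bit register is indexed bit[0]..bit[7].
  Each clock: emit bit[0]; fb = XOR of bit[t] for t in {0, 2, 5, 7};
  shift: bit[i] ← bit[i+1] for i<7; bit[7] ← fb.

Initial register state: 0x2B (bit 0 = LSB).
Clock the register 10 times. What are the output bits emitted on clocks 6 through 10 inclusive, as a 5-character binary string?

reg_0 = 0x2B
clock 1: out=1, reg = 0x15
clock 2: out=1, reg = 0x0A
clock 3: out=0, reg = 0x05
clock 4: out=1, reg = 0x02
clock 5: out=0, reg = 0x01
clock 6: out=1, reg = 0x80
clock 7: out=0, reg = 0xC0
clock 8: out=0, reg = 0xE0
clock 9: out=0, reg = 0x70
clock 10: out=0, reg = 0xB8

10000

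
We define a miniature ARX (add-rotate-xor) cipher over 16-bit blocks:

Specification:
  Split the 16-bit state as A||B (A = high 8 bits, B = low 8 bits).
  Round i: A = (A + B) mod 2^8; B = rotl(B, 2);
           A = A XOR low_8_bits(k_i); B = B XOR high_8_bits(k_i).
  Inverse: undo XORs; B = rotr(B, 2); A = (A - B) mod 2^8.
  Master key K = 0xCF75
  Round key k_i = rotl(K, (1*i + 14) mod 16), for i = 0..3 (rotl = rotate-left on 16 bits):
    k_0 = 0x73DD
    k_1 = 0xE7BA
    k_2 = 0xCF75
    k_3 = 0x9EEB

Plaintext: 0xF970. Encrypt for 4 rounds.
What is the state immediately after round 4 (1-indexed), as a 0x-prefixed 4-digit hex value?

0x1C73

s_0 = plaintext = 0xF970
s_1 = Round(s_0, k_0) = 0xB4B2
s_2 = Round(s_1, k_1) = 0xDC2D
s_3 = Round(s_2, k_2) = 0x7C7B
s_4 = Round(s_3, k_3) = 0x1C73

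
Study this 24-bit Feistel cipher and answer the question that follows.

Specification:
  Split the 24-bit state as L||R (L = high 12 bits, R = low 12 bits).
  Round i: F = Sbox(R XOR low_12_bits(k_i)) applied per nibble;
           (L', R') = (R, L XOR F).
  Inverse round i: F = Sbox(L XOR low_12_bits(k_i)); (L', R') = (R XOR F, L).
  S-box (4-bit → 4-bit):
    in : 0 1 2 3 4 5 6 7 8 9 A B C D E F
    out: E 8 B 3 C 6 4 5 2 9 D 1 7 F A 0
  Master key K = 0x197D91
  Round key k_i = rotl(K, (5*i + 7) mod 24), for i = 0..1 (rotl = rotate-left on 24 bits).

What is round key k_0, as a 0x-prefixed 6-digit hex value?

K = 0x197D91
k_0 = rotl(K, (5*0+7) mod 24) = rotl(K, 7) = 0xBEC88C

0xBEC88C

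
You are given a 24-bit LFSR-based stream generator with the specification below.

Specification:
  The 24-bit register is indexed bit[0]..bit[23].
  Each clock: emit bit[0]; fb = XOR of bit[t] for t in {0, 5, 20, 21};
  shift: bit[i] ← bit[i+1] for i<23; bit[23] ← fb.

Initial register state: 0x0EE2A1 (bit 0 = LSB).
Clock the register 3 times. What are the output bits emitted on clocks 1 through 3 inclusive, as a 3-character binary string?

reg_0 = 0x0EE2A1
clock 1: out=1, reg = 0x077150
clock 2: out=0, reg = 0x03B8A8
clock 3: out=0, reg = 0x81DC54

100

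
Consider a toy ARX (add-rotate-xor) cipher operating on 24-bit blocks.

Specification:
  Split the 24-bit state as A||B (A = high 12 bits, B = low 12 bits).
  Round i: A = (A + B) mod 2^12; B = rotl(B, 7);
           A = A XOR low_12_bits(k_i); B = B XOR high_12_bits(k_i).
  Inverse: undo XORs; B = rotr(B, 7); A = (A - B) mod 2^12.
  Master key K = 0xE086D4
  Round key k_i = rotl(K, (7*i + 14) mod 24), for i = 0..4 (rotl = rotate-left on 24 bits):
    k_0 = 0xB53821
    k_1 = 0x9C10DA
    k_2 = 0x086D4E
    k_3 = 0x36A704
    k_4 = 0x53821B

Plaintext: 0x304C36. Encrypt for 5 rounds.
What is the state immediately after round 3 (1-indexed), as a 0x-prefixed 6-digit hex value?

0x519080

s_0 = plaintext = 0x304C36
s_1 = Round(s_0, k_0) = 0x71B032
s_2 = Round(s_1, k_1) = 0x7970C0
s_3 = Round(s_2, k_2) = 0x519080
s_4 = Round(s_3, k_3) = 0x29D36E
s_5 = Round(s_4, k_4) = 0x410223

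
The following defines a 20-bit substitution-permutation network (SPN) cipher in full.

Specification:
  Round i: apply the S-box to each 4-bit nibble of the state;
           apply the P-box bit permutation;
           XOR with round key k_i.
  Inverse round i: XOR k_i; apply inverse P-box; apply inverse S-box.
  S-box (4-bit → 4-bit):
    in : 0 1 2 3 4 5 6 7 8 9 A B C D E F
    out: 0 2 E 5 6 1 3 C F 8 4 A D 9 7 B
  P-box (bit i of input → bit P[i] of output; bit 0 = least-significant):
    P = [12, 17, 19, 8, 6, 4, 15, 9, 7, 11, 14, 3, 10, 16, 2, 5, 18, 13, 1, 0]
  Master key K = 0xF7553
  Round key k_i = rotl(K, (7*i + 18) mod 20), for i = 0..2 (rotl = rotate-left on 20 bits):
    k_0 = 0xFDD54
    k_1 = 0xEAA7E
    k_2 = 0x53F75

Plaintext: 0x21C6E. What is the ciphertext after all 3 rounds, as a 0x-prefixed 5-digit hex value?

0x0BF7E

s_0 = plaintext = 0x21C6E
s_1 = Round(s_0, k_0) = 0x4AD8F
s_2 = Round(s_1, k_1) = 0xC19A0
s_3 = Round(s_2, k_2) = 0x0BF7E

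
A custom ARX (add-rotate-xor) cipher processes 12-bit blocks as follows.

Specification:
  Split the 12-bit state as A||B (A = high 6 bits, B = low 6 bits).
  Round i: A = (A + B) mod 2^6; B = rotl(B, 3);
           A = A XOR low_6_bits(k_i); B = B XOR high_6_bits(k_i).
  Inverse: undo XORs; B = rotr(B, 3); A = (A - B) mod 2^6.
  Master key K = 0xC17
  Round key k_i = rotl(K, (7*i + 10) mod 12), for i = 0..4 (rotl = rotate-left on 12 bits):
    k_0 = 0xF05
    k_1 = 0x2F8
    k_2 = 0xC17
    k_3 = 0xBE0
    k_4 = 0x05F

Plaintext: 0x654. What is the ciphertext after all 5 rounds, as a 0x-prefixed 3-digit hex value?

s_0 = plaintext = 0x654
s_1 = Round(s_0, k_0) = 0xA1E
s_2 = Round(s_1, k_1) = 0xFB8
s_3 = Round(s_2, k_2) = 0x877
s_4 = Round(s_3, k_3) = 0xE11
s_5 = Round(s_4, k_4) = 0x58B

0x58B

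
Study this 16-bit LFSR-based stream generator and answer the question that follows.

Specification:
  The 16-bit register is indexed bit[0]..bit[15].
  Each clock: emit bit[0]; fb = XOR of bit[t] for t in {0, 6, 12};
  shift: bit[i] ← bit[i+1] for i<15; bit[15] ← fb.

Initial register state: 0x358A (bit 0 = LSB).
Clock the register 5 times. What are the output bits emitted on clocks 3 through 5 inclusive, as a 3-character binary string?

reg_0 = 0x358A
clock 1: out=0, reg = 0x9AC5
clock 2: out=1, reg = 0xCD62
clock 3: out=0, reg = 0xE6B1
clock 4: out=1, reg = 0xF358
clock 5: out=0, reg = 0x79AC

010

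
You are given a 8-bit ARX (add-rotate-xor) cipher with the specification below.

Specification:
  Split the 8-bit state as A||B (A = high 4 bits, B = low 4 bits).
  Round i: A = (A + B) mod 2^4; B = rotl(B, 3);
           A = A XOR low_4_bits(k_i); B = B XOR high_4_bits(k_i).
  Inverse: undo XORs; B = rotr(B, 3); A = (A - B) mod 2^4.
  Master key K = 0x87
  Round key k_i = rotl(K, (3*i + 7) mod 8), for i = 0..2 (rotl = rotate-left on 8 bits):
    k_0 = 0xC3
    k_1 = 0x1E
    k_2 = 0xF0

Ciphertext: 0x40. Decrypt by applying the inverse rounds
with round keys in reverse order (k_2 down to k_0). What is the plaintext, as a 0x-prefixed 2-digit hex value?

s_0 = ciphertext = 0x40
s_1 = InvRound(s_0, k_2) = 0x5F
s_2 = InvRound(s_1, k_1) = 0xED
s_3 = InvRound(s_2, k_0) = 0xB2

0xB2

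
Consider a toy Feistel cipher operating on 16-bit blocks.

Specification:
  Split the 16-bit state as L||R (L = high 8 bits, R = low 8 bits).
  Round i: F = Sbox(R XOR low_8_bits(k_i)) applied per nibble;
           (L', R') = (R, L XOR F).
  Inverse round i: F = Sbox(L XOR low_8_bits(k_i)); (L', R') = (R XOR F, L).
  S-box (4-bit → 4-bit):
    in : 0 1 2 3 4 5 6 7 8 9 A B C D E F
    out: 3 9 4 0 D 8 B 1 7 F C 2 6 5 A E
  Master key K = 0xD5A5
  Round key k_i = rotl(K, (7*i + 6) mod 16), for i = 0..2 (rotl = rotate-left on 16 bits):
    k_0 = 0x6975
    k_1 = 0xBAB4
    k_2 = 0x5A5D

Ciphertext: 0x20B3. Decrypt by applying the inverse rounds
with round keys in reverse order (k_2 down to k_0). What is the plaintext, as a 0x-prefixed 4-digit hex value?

0xCFB4

s_0 = ciphertext = 0x20B3
s_1 = InvRound(s_0, k_2) = 0xA620
s_2 = InvRound(s_1, k_1) = 0xB4A6
s_3 = InvRound(s_2, k_0) = 0xCFB4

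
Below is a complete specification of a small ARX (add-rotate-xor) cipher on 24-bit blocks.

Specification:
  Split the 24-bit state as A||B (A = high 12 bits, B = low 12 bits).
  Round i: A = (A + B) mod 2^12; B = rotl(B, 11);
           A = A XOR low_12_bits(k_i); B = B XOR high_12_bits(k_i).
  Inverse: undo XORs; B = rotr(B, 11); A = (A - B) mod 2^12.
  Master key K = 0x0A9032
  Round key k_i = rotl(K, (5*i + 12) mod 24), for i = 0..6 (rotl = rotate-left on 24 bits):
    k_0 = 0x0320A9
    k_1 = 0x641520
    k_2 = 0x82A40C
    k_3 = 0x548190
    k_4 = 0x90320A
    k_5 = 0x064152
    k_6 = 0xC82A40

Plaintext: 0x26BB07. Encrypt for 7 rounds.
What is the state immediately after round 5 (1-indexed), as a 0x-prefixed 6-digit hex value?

0xFB02BE

s_0 = plaintext = 0x26BB07
s_1 = Round(s_0, k_0) = 0xDDBDB1
s_2 = Round(s_1, k_1) = 0xEAC899
s_3 = Round(s_2, k_2) = 0x349466
s_4 = Round(s_3, k_3) = 0x63F77B
s_5 = Round(s_4, k_4) = 0xFB02BE
s_6 = Round(s_5, k_5) = 0x33C13B
s_7 = Round(s_6, k_6) = 0xE3741F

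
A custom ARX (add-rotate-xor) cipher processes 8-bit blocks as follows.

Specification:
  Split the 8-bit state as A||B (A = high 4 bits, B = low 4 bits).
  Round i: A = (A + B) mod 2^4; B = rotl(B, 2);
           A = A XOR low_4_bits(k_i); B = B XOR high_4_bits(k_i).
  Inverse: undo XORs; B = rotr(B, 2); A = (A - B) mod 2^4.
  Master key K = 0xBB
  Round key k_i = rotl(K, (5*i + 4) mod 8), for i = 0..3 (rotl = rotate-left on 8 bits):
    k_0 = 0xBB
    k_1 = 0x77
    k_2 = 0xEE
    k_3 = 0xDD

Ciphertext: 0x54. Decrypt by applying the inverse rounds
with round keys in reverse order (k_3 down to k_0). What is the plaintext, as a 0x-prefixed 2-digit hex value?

s_0 = ciphertext = 0x54
s_1 = InvRound(s_0, k_3) = 0x26
s_2 = InvRound(s_1, k_2) = 0xA2
s_3 = InvRound(s_2, k_1) = 0x85
s_4 = InvRound(s_3, k_0) = 0x8B

0x8B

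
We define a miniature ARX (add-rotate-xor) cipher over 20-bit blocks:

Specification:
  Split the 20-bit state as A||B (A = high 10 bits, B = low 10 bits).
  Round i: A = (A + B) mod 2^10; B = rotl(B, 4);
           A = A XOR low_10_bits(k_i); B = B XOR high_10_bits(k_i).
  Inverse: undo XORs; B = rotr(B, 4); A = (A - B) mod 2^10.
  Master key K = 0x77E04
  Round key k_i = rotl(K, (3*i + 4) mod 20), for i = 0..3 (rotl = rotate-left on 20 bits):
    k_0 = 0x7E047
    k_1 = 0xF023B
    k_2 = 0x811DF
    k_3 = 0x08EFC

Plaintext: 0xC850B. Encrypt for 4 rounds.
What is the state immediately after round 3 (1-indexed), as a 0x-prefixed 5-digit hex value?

s_0 = plaintext = 0xC850B
s_1 = Round(s_0, k_0) = 0x1AD4C
s_2 = Round(s_1, k_1) = 0xE3305
s_3 = Round(s_2, k_2) = 0xD3A58
s_4 = Round(s_3, k_3) = 0xD69AA

0xD3A58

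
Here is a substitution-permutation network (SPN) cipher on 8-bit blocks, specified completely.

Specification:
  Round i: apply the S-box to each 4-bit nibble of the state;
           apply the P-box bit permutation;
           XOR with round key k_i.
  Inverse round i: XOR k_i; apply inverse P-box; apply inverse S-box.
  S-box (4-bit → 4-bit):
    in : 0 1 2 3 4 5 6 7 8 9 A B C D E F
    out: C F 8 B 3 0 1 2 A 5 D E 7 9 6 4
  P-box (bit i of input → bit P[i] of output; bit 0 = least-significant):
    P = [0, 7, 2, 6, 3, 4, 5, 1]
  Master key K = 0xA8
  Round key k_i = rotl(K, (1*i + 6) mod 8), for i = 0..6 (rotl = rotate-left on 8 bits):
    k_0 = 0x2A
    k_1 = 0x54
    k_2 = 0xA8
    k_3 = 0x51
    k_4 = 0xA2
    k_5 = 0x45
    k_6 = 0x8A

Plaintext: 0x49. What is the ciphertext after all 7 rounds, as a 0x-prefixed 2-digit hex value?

s_0 = plaintext = 0x49
s_1 = Round(s_0, k_0) = 0x37
s_2 = Round(s_1, k_1) = 0xCE
s_3 = Round(s_2, k_2) = 0x14
s_4 = Round(s_3, k_3) = 0xEA
s_5 = Round(s_4, k_4) = 0xD7
s_6 = Round(s_5, k_5) = 0xCF
s_7 = Round(s_6, k_6) = 0xB6

0xB6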